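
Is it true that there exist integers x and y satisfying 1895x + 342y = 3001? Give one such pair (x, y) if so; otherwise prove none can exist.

Since gcd(1895, 342) = 1, every integer is an integer combination of 1895 and 342.
Dividing repeatedly: 1895 = 5·342 + 185, 342 = 1·185 + 157, 185 = 1·157 + 28, 157 = 5·28 + 17, 28 = 1·17 + 11, 17 = 1·11 + 6, 11 = 1·6 + 5, 6 = 1·5 + 1, 5 = 5·1 + 0.
Unwinding: 1 = 6 − 1·5 = 6 − (11 − 1·6) = −11 + 2·6 = −11 + 2·(17 − 1·11) = 2·17 − 3·11 = 2·17 − 3·(28 − 1·17) = −3·28 + 5·17 = −3·28 + 5·(157 − 5·28) = 5·157 − 28·28 = 5·157 − 28·(185 − 1·157) = −28·185 + 33·157 = −28·185 + 33·(342 − 1·185) = 33·342 − 61·185 = 33·342 − 61·(1895 − 5·342) = −61·1895 + 338·342, i.e. 1895·(-61) + 342·338 = 1.
Multiplying through by 3001: x = (-61)·3001 = -183061, y = 338·3001 = 1014338 is a solution.
The general solution is x = -183061 + 342k, y = 1014338 − 1895k; taking k = 536 gives the smaller pair x = 251, y = -1382.
Indeed 1895·251 + 342·(-1382) = 475645 − 472644 = 3001.

x = 251, y = -1382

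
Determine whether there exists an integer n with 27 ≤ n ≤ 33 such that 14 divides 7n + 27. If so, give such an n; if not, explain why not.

There is no such integer n in that range.

For n = 27, 28, …, 33 the values of 7n + 27 modulo 14 are 6, 13, 6, 13, 6, 13, 6 respectively.
None is 0, so 14 never divides 7n + 27 on this range.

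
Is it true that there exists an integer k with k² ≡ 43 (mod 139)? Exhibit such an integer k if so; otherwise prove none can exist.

No such integer exists.

Apply Euler's criterion with the prime 139: 43 is a quadratic residue iff 43^69 ≡ 1 (mod 139), and a non-residue iff it is ≡ −1.
Squaring successively (mod 139): 43^2 = 1849 ≡ 42; 43^4 ≡ 42² = 1764 ≡ 96; 43^8 ≡ 96² = 9216 ≡ 42; 43^16 ≡ 42² = 1764 ≡ 96; 43^32 ≡ 96² = 9216 ≡ 42; 43^64 ≡ 42² = 1764 ≡ 96.
Since 69 = 64 + 4 + 1, 43^69 ≡ 96 · 96 · 43; multiplying out mod 139: 96·96 = 9216 ≡ 42, then 42·43 = 1806 ≡ 138. Thus 43^69 ≡ 138 ≡ −1 (mod 139).
The value −1 means 43 is a non-residue modulo 139, so k² ≡ 43 (mod 139) is impossible.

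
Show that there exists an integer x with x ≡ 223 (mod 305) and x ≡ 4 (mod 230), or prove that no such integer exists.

No, no such integer exists.

Both moduli are multiples of 5 = gcd(305, 230), so any solution would satisfy x ≡ 223 and x ≡ 4 modulo 5 simultaneously.
However 223 ≡ 3 and 4 ≡ 4 (mod 5), and 3 ≠ 4.
So no integer satisfies both congruences.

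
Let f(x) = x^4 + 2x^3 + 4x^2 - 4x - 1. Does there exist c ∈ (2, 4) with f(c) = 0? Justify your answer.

f has no root in that interval.

f(2) = 39 and f(4) = 431, both positive, so a sign-change argument is unavailable; we show f keeps this sign on the whole interval.
Shift to the endpoint 2: with x = 2 + u (0 < u < 2), one computes f(2 + u) = u^4 + 10u^3 + 40u^2 + 68u + 39.
All 5 nonzero coefficients of this polynomial in u are positive; hence for u > 0 the value is a sum of positive terms (the constant 39 among them).
So f is strictly positive on (2, 4); no root exists in the interval.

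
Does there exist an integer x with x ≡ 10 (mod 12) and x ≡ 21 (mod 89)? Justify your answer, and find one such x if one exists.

x = 466

The moduli 12 and 89 are coprime, so by the Chinese Remainder Theorem a unique solution modulo 1068 exists.
Any solution of the first congruence is x = 10 + 12t; substituting into the second, 12t ≡ 21 − 10 ≡ 11 (mod 89).
Invert 12 mod 89 by the Euclidean algorithm: 89 = 7·12 + 5, 12 = 2·5 + 2, 5 = 2·2 + 1, 2 = 2·1 + 0; back-substituting, 1 = 5 − 2·2 = 5 − 2·(12 − 2·5) = −2·12 + 5·5 = −2·12 + 5·(89 − 7·12) = 5·89 − 37·12. Hence 12·(-37) ≡ 1, so 12⁻¹ ≡ -37 ≡ 52 (mod 89).
Therefore t ≡ 52·11 = 572 ≡ 38 (mod 89).
With t = 38: x = 10 + 12·38 = 466.
Verify: 466 = 38·12 + 10 and 466 = 5·89 + 21. ✓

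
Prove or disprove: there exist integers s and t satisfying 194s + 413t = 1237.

s = 281, t = -129

Since gcd(194, 413) = 1, every integer is an integer combination of 194 and 413.
Run the Euclidean algorithm on 413 and 194: 413 = 2·194 + 25, 194 = 7·25 + 19, 25 = 1·19 + 6, 19 = 3·6 + 1, 6 = 6·1 + 0.
Back-substituting, 1 = 19 − 3·6 = 19 − 3·(25 − 1·19) = −3·25 + 4·19 = −3·25 + 4·(194 − 7·25) = 4·194 − 31·25 = 4·194 − 31·(413 − 2·194) = −31·413 + 66·194; that is, 194·66 + 413·(-31) = 1.
Scaling by 1237 gives the particular solution (s, t) = (81642, -38347).
Shifting by a multiple of (413, −194) keeps it a solution: s = 81642 − 197·413 = 281, t = -38347 + 197·194 = -129.
Indeed 194·281 + 413·(-129) = 54514 − 53277 = 1237.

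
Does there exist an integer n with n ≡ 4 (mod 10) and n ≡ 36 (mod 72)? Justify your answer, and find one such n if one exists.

n = 324

Here gcd(10, 72) = 2, and both 4 and 36 leave remainder 0 mod 2, so the system is consistent.
Write n = 4 + 10t. Then 10t ≡ 36 − 4 ≡ 32 (mod 72); dividing through by 2 gives 5t ≡ 16 (mod 36).
Invert 5 mod 36 by the Euclidean algorithm: 36 = 7·5 + 1, 5 = 5·1 + 0; back-substituting, 1 = 36 − 7·5. Hence 5·(-7) ≡ 1, so 5⁻¹ ≡ -7 ≡ 29 (mod 36).
Therefore t ≡ 29·16 = 464 ≡ 32 (mod 36).
Then n = 4 + 10·32 = 324.
Indeed 324 ≡ 4 (mod 10) and 324 ≡ 36 (mod 72).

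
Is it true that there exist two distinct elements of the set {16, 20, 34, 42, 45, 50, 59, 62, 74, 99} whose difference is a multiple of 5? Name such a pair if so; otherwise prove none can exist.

20 and 45 are such a pair.

Reduce each element mod 5: 16↦1, 20↦0, 34↦4, 42↦2, 45↦0, 50↦0, 59↦4, 62↦2, 74↦4, 99↦4. The residue 0 repeats (at 20 and 45), and 45 − 20 = 25 = 5·5.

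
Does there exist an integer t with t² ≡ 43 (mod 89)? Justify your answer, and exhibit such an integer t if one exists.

Apply Euler's criterion with the prime 89: 43 is a quadratic residue iff 43^44 ≡ 1 (mod 89), and a non-residue iff it is ≡ −1.
Squaring successively (mod 89): 43^2 = 1849 ≡ 69; 43^4 ≡ 69² = 4761 ≡ 44; 43^8 ≡ 44² = 1936 ≡ 67; 43^16 ≡ 67² = 4489 ≡ 39; 43^32 ≡ 39² = 1521 ≡ 8.
Since 44 = 32 + 8 + 4, 43^44 ≡ 8 · 67 · 44; multiplying out mod 89: 8·67 = 536 ≡ 2, then 2·44 = 88 ≡ 88. Thus 43^44 ≡ 88 ≡ −1 (mod 89).
By Euler's criterion 43 is a quadratic non-residue mod 89: no t satisfies t² ≡ 43 (mod 89).

There is no such integer.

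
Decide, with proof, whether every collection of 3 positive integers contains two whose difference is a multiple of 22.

Consider the 3 integers 37, 38, 39. They lie in distinct residue classes modulo 22, since 3 ≤ 22.
Any two of them differ by at most 2 < 22 and by at least 1, so no difference is a multiple of 22.

No; for instance {37, 38, 39} is a counterexample.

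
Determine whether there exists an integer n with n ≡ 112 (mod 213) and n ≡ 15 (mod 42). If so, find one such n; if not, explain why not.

No such integer exists.

Reduce both congruences modulo 3, which divides 213 and 42: they say n ≡ 112 (mod 3) and n ≡ 15 (mod 3).
But 112 mod 3 = 1 while 15 mod 3 = 0, a contradiction.
Therefore no such n exists.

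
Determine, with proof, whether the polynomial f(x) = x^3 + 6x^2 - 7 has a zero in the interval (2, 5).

f(2) = 25 and f(5) = 268, both positive, so a sign-change argument is unavailable; we show f keeps this sign on the whole interval.
Substitute x = 2 + u, where 0 < u < 3 on the interval. Expanding, f(2 + u) = u^3 + 12u^2 + 36u + 25.
All 4 nonzero coefficients of this polynomial in u are positive; hence for u > 0 the value is a sum of positive terms (the constant 25 among them).
Therefore f(x) > 0 throughout (2, 5), and f has no zero there.

No.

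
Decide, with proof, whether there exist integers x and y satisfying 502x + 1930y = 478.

x = 74, y = -19

Since gcd(502, 1930) = 2 and 478 = 2·239, Bézout's identity guarantees a solution.
Dividing through by 2 reduces the equation to 251x + 965y = 239.
Run the Euclidean algorithm on 965 and 251: 965 = 3·251 + 212, 251 = 1·212 + 39, 212 = 5·39 + 17, 39 = 2·17 + 5, 17 = 3·5 + 2, 5 = 2·2 + 1, 2 = 2·1 + 0.
Working back up the chain: 1 = 5 − 2·2 = 5 − 2·(17 − 3·5) = −2·17 + 7·5 = −2·17 + 7·(39 − 2·17) = 7·39 − 16·17 = 7·39 − 16·(212 − 5·39) = −16·212 + 87·39 = −16·212 + 87·(251 − 1·212) = 87·251 − 103·212 = 87·251 − 103·(965 − 3·251) = −103·965 + 396·251. So 251·396 + 965·(-103) = 1.
Multiplying through by 239: x = 396·239 = 94644, y = (-103)·239 = -24617 is a solution.
Shifting by a multiple of (965, −251) keeps it a solution: x = 94644 − 98·965 = 74, y = -24617 + 98·251 = -19.
Indeed 502·74 + 1930·(-19) = 37148 − 36670 = 478.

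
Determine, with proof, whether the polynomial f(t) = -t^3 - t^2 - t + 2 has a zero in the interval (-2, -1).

f(-2) = 8 and f(-1) = 3, both positive.
The derivative f'(t) = -3t^2 - 2t - 1 is a quadratic with discriminant (-2)² − 4·(-3)·(-1) = -8 < 0; it never vanishes, so it is always negative (sign of the leading coefficient).
Hence f is strictly decreasing on ℝ, and in particular on [-2, -1]. A strictly monotone function with same-sign endpoint values stays positive on the whole interval, so f has no zero in (-2, -1).

No.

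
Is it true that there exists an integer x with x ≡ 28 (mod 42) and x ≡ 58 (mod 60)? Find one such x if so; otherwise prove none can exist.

Here gcd(42, 60) = 6, and both 28 and 58 leave remainder 4 mod 6, so the system is consistent.
The integers ≡ 28 (mod 42) are 28, 70, 112, 154, 196, 238, …; their remainders mod 60 are 28, 10, 52, 34, 16, 58, so x = 238 is the first that is ≡ 58 (mod 60).
Verify: 238 = 5·42 + 28 and 238 = 3·60 + 58. ✓

x = 238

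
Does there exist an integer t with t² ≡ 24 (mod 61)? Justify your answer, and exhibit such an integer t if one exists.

61 is prime, so by Euler's criterion 24 is a square mod 61 iff 24^((61−1)/2) = 24^30 ≡ 1 (mod 61).
Squaring successively (mod 61): 24^2 = 576 ≡ 27; 24^4 ≡ 27² = 729 ≡ 58; 24^8 ≡ 58² = 3364 ≡ 9; 24^16 ≡ 9² = 81 ≡ 20.
Since 30 = 16 + 8 + 4 + 2, 24^30 ≡ 20 · 9 · 58 · 27; multiplying out mod 61: 20·9 = 180 ≡ 58, then 58·58 = 3364 ≡ 9, then 9·27 = 243 ≡ 60. Thus 24^30 ≡ 60 ≡ −1 (mod 61).
By Euler's criterion 24 is a quadratic non-residue mod 61: no t satisfies t² ≡ 24 (mod 61).

There is no such integer.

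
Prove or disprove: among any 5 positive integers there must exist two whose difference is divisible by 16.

Consider the 5 integers 59, 60, …, 63. They lie in distinct residue classes modulo 16, since 5 ≤ 16.
The differences between them range over 1, …, 4, none of which is divisible by 16.

No; for instance {59, 60, 61, 62, 63} is a counterexample.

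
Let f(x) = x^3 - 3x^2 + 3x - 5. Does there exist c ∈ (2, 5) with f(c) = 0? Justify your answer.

f(2) = -3 and f(5) = 60, which have opposite signs.
As a polynomial, f is continuous on every closed interval.
The Intermediate Value Theorem then guarantees some c ∈ (2, 5) with f(c) = 0.

Yes, such a c exists.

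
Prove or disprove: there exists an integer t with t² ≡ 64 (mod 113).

Take t = 8. Then 8² = 64, and since 0 ≤ 64 < 113 this is already reduced: 8² ≡ 64 (mod 113).

t = 8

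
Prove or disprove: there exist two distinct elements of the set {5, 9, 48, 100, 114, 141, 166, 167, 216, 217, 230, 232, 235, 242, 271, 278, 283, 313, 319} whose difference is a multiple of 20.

Two integers differ by a multiple of 20 exactly when they have the same residue mod 20. The residues are 5↦5, 9↦9, 48↦8, 100↦0, 114↦14, 141↦1, 166↦6, 167↦7, 216↦16, 217↦17, 230↦10, 232↦12, 235↦15, 242↦2, 271↦11, 278↦18, 283↦3, 313↦13, 319↦19.
All 19 residues are distinct, so no two elements differ by a multiple of 20.

No such pair exists.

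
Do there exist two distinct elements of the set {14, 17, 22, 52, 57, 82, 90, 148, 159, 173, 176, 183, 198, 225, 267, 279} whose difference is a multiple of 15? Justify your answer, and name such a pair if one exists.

Reduce each element mod 15: 14↦14, 17↦2, 22↦7, 52↦7, 57↦12, 82↦7, 90↦0, 148↦13, 159↦9, 173↦8, 176↦11, 183↦3, 198↦3, 225↦0, 267↦12, 279↦9. The residue 7 repeats (at 22 and 52), and 52 − 22 = 30 = 2·15.

The pair (22, 52) works.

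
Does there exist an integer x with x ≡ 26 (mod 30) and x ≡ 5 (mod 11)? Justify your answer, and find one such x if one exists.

gcd(30, 11) = 1, so the Chinese Remainder Theorem guarantees exactly one residue class mod 330 satisfying both.
Any solution of the first congruence is x = 26 + 30t; substituting into the second, 30t ≡ 5 − 26 ≡ 1 (mod 11).
30 ≡ 8 (mod 11), so this reads 8t ≡ 1 (mod 11). Since 8·7 = 56 = 5·11 + 1, the inverse of 8 mod 11 is 7.
Therefore t ≡ 7·1 = 7 (mod 11).
With t = 7: x = 26 + 30·7 = 236.
Verify: 236 = 7·30 + 26 and 236 = 21·11 + 5. ✓

x = 236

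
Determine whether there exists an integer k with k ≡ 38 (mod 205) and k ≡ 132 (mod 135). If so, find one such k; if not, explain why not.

Both moduli are multiples of 5 = gcd(205, 135), so any solution would satisfy k ≡ 38 and k ≡ 132 modulo 5 simultaneously.
However 38 ≡ 3 and 132 ≡ 2 (mod 5), and 3 ≠ 2.
Hence the system has no solution.

There is no such integer.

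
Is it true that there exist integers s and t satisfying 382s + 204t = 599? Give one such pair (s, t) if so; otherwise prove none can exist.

Both 382 and 204 are divisible by gcd(382, 204) = 2, hence so is any combination 382s + 204t.
However 599 leaves remainder 1 on division by 2.
So the equation is unsolvable over ℤ.

No, no such integers exist.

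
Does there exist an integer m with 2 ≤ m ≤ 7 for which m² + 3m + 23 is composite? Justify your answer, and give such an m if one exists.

At m = 7: 7² + 3·7 + 23 = 93 = 3·31, which is composite.

m = 7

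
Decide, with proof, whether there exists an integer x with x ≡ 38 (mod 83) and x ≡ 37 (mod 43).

Since 83 and 43 share no common factor, CRT says the pair of congruences has a solution (unique mod 3569).
Write x = 38 + 83t and require 38 + 83t ≡ 37 (mod 43), i.e. 83t ≡ 42 (mod 43).
83 ≡ 40 (mod 43), so this reads 40t ≡ 42 (mod 43). Since 40·14 = 560 = 13·43 + 1, the inverse of 40 mod 43 is 14.
Therefore t ≡ 14·42 = 588 ≡ 29 (mod 43).
With t = 29: x = 38 + 83·29 = 2445.
Indeed 2445 ≡ 38 (mod 83) and 2445 ≡ 37 (mod 43).

x = 2445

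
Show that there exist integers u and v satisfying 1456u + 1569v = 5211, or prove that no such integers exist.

Since gcd(1456, 1569) = 1, every integer is an integer combination of 1456 and 1569.
Dividing repeatedly: 1569 = 1·1456 + 113, 1456 = 12·113 + 100, 113 = 1·100 + 13, 100 = 7·13 + 9, 13 = 1·9 + 4, 9 = 2·4 + 1, 4 = 4·1 + 0.
Back-substituting, 1 = 9 − 2·4 = 9 − 2·(13 − 1·9) = −2·13 + 3·9 = −2·13 + 3·(100 − 7·13) = 3·100 − 23·13 = 3·100 − 23·(113 − 1·100) = −23·113 + 26·100 = −23·113 + 26·(1456 − 12·113) = 26·1456 − 335·113 = 26·1456 − 335·(1569 − 1·1456) = −335·1569 + 361·1456; that is, 1456·361 + 1569·(-335) = 1.
Scaling by 5211 gives the particular solution (u, v) = (1881171, -1745685).
The general solution is u = 1881171 + 1569k, v = -1745685 − 1456k; taking k = -1198 gives the smaller pair u = 1509, v = -1397.
Indeed 1456·1509 + 1569·(-1397) = 2197104 − 2191893 = 5211.

u = 1509, v = -1397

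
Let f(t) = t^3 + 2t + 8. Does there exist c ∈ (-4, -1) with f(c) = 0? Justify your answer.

Yes, f has a root in the interval.

f(-4) = -64 and f(-1) = 5, which have opposite signs.
f is continuous everywhere (it is a polynomial), in particular on [-4, -1].
So by the Intermediate Value Theorem there is a c strictly between -4 and -1 with f(c) = 0.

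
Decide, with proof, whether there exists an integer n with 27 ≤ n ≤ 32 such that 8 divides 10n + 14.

n = 29

At n = 29 we get 10·29 + 14 = 304, and 304 = 8·38.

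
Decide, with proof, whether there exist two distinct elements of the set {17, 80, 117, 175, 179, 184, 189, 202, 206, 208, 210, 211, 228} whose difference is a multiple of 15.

Residues mod 15: 17↦2, 80↦5, 117↦12, 175↦10, 179↦14, 184↦4, 189↦9, 202↦7, 206↦11, 208↦13, 210↦0, 211↦1, 228↦3.
No residue repeats among the 13 elements, so no pair has difference ≡ 0 (mod 15).

No such pair exists.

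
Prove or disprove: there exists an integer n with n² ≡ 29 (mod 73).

No such integer exists.

Apply Euler's criterion with the prime 73: 29 is a quadratic residue iff 29^36 ≡ 1 (mod 73), and a non-residue iff it is ≡ −1.
Repeated squaring mod 73: 29^2 = 841 ≡ 38; 29^4 ≡ 38² = 1444 ≡ 57; 29^8 ≡ 57² = 3249 ≡ 37; 29^16 ≡ 37² = 1369 ≡ 55; 29^32 ≡ 55² = 3025 ≡ 32.
Since 36 = 32 + 4, 29^36 ≡ 32 · 57; multiplying out mod 73: 32·57 = 1824 ≡ 72. Thus 29^36 ≡ 72 ≡ −1 (mod 73).
By Euler's criterion 29 is a quadratic non-residue mod 73: no n satisfies n² ≡ 29 (mod 73).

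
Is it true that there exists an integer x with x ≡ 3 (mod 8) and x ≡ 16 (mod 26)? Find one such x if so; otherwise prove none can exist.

Reduce both congruences modulo 2, which divides 8 and 26: they say x ≡ 3 (mod 2) and x ≡ 16 (mod 2).
These are incompatible: 3 − 16 = -13 is not divisible by 2.
Therefore no such x exists.

No, no such integer exists.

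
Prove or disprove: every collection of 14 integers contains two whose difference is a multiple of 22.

Try 14 consecutive integers, 95, 96, …, 108. Their remainders mod 22 are 7, 8, 9, 10, 11, 12, 13, 14, 15, 16, 17, 18, 19, 20 — pairwise different, as any 14 ≤ 22 consecutive integers have distinct residues.
Any two of them differ by at most 13 < 22 and by at least 1, so no difference is a multiple of 22.

No; for instance {95, 96, 97, 98, 99, 100, 101, 102, 103, 104, 105, 106, 107, 108} is a counterexample.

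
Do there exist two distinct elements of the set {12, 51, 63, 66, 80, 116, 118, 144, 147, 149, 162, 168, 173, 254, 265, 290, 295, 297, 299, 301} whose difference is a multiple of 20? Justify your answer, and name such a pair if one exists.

Two integers differ by a multiple of 20 exactly when they have the same residue mod 20. The residues are 12↦12, 51↦11, 63↦3, 66↦6, 80↦0, 116↦16, 118↦18, 144↦4, 147↦7, 149↦9, 162↦2, 168↦8, 173↦13, 254↦14, 265↦5, 290↦10, 295↦15, 297↦17, 299↦19, 301↦1.
All 20 residues are distinct, so no two elements differ by a multiple of 20.

No such pair exists.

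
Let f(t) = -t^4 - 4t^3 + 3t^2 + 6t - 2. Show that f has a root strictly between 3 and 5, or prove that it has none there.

f has no root in that interval.

The endpoint values f(3) = -146 and f(5) = -1022 are both negative. Claim: f(t) < 0 for every t in (3, 5).
Shift to the endpoint 3: with t = 3 + u (0 < u < 2), one computes f(3 + u) = -u^4 - 16u^3 - 87u^2 - 192u - 146.
The nonzero coefficients here are all negative, so for u > 0 every term is negative (or zero), and the constant term -146 is strictly negative.
Therefore f(t) < 0 throughout (3, 5), and f has no zero there.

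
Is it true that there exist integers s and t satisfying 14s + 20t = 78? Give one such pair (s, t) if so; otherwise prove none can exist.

s = 7, t = -1

gcd(14, 20) = 2, and 2 divides 78, so integer solutions exist.
Dividing through by 2 reduces the equation to 7s + 10t = 39.
Dividing repeatedly: 10 = 1·7 + 3, 7 = 2·3 + 1, 3 = 3·1 + 0.
Working back up the chain: 1 = 7 − 2·3 = 7 − 2·(10 − 1·7) = −2·10 + 3·7. So 7·3 + 10·(-2) = 1.
Multiplying through by 39: s = 3·39 = 117, t = (-2)·39 = -78 is a solution.
Shifting by a multiple of (10, −7) keeps it a solution: s = 117 − 11·10 = 7, t = -78 + 11·7 = -1.
Check: 14·7 + 20·(-1) = 98 − 20 = 78. ✓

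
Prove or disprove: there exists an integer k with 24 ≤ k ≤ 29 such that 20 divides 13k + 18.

The values of 13k + 18 for k = 24, 25, …, 29 are 330, 343, 356, 369, 382, 395; reduced mod 20 these are 10, 3, 16, 9, 2, 15.
Since 0 is absent from this list, 20 ∤ 13k + 18 for every k with 24 ≤ k ≤ 29.

No such integer k in that range exists.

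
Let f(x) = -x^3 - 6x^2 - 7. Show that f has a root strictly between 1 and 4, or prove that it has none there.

f has no root in that interval.

The endpoint values f(1) = -14 and f(4) = -167 are both negative. Claim: f(x) < 0 for every x in (1, 4).
Shift to the endpoint 1: with x = 1 + u (0 < u < 3), one computes f(1 + u) = -u^3 - 9u^2 - 15u - 14.
All 4 nonzero coefficients of this polynomial in u are negative; hence for u > 0 the value is a sum of negative terms (the constant -14 among them).
Therefore f(x) < 0 throughout (1, 4), and f has no zero there.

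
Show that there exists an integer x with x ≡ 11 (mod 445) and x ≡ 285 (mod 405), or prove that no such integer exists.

Both moduli are multiples of 5 = gcd(445, 405), so any solution would satisfy x ≡ 11 and x ≡ 285 modulo 5 simultaneously.
But 11 mod 5 = 1 while 285 mod 5 = 0, a contradiction.
Therefore no such x exists.

No such integer exists.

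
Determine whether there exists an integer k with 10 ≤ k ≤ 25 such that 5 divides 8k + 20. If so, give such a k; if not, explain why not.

k = 10

Try k = 10: 8·10 + 20 = 100 = 20·5, which is divisible by 5.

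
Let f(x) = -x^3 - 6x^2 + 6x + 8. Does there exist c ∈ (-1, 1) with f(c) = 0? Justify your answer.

Yes, such a c exists.

f(-1) = -3 and f(1) = 7, which have opposite signs.
f is continuous everywhere (it is a polynomial), in particular on [-1, 1].
So by the Intermediate Value Theorem there is a c strictly between -1 and 1 with f(c) = 0.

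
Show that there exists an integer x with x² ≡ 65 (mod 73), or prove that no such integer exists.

x = 24

x = 24 works: 24² = 576, and 576 − 65 = 511 = 7·73.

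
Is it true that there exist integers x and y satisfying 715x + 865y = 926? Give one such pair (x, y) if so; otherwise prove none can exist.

No, no such integers exist.

gcd(715, 865) = 5, so every integer of the form 715x + 865y is a multiple of 5.
But 926 = 5·185 + 1, so 5 ∤ 926.
Therefore 715x + 865y = 926 has no solution in integers.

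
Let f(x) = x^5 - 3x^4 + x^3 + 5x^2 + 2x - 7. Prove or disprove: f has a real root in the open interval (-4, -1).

f(-4) = -1791 and f(-1) = -9, both negative, so a sign-change argument is unavailable; we show f keeps this sign on the whole interval.
Substitute x = -1 − u, where 0 < u < 3 on the interval. Expanding, f(-1 − u) = -u^5 - 8u^4 - 23u^3 - 26u^2 - 12u - 9.
The nonzero coefficients here are all negative, so for u > 0 every term is negative (or zero), and the constant term -9 is strictly negative.
Therefore f(x) < 0 throughout (-4, -1), and f has no zero there.

f has no root in that interval.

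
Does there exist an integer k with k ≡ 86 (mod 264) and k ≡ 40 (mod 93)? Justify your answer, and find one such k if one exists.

gcd(264, 93) = 3. If k ≡ 86 (mod 264) and k ≡ 40 (mod 93), then k ≡ 86 (mod 3) and k ≡ 40 (mod 3).
But 86 mod 3 = 2 while 40 mod 3 = 1, a contradiction.
So no integer satisfies both congruences.

No, no such integer exists.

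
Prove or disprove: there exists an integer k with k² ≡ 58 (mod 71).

Take k = 49. Then 49² = 2401 = 33·71 + 58, so 49² ≡ 58 (mod 71).

k = 49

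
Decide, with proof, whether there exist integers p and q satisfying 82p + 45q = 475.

82 and 45 are coprime, so 82p + 45q ranges over all of ℤ.
Euclidean algorithm: 82 = 1·45 + 37, 45 = 1·37 + 8, 37 = 4·8 + 5, 8 = 1·5 + 3, 5 = 1·3 + 2, 3 = 1·2 + 1, 2 = 2·1 + 0.
Working back up the chain: 1 = 3 − 1·2 = 3 − (5 − 1·3) = −5 + 2·3 = −5 + 2·(8 − 1·5) = 2·8 − 3·5 = 2·8 − 3·(37 − 4·8) = −3·37 + 14·8 = −3·37 + 14·(45 − 1·37) = 14·45 − 17·37 = 14·45 − 17·(82 − 1·45) = −17·82 + 31·45. So 82·(-17) + 45·31 = 1.
Times 475: 82·(-8075) + 45·14725 = 475, so (-8075, 14725) solves it.
Shifting by a multiple of (45, −82) keeps it a solution: p = -8075 + 180·45 = 25, q = 14725 − 180·82 = -35.
Check: 82·25 + 45·(-35) = 2050 − 1575 = 475. ✓

p = 25, q = -35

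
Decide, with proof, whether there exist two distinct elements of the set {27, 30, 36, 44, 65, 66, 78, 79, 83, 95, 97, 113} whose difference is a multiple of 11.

Reduce each element mod 11: 27↦5, 30↦8, 36↦3, 44↦0, 65↦10, 66↦0, 78↦1, 79↦2, 83↦6, 95↦7, 97↦9, 113↦3. The residue 3 repeats (at 36 and 113), and 113 − 36 = 77 = 7·11.

The pair (36, 113) works.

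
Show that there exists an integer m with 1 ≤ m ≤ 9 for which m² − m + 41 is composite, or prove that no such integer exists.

No, no such integer m in that range exists.

The values for m = 1, 2, …, 9 are 41, 43, 47, 53, 61, 71, 83, 97, 113, and each of these is prime.
So no value in the range makes the expression composite.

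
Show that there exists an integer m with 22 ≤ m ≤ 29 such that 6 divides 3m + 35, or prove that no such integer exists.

No, no such integer m in that range exists.

For m = 22, 23, …, 29 the values of 3m + 35 modulo 6 are 5, 2, 5, 2, 5, 2, 5, 2 respectively.
Since 0 is absent from this list, 6 ∤ 3m + 35 for every m with 22 ≤ m ≤ 29.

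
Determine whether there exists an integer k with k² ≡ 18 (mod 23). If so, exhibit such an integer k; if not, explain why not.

k = 8 works: 8² = 64, and 64 − 18 = 46 = 2·23.

k = 8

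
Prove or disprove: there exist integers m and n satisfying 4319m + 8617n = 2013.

Any value of 4319m + 8617n is a multiple of gcd(4319, 8617) = 7.
But 2013 = 7·287 + 4, so 7 ∤ 2013.
Hence no integers m, n satisfy the equation.

No such integers exist.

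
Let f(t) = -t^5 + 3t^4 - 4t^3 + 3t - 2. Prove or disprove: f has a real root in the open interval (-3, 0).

f(-3) = 583 and f(0) = -2, which have opposite signs.
Since f is a polynomial it is continuous on [-3, 0].
By the Intermediate Value Theorem f must vanish at some point of (-3, 0).

Such a root exists.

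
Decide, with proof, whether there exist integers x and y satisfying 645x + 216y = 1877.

No, no such integers exist.

Any value of 645x + 216y is a multiple of gcd(645, 216) = 3.
But 1877 is not a multiple of 3 (it leaves remainder 2).
So the equation is unsolvable over ℤ.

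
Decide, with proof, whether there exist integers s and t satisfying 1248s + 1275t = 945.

gcd(1248, 1275) = 3, and 3 divides 945, so integer solutions exist.
Dividing through by 3 reduces the equation to 416s + 425t = 315.
Dividing repeatedly: 425 = 1·416 + 9, 416 = 46·9 + 2, 9 = 4·2 + 1, 2 = 2·1 + 0.
Working back up the chain: 1 = 9 − 4·2 = 9 − 4·(416 − 46·9) = −4·416 + 185·9 = −4·416 + 185·(425 − 1·416) = 185·425 − 189·416. So 416·(-189) + 425·185 = 1.
Multiplying through by 315: s = (-189)·315 = -59535, t = 185·315 = 58275 is a solution.
Adding 141·425 to s and subtracting 141·416 from t gives the tidier solution (390, -381).
Check: 1248·390 + 1275·(-381) = 486720 − 485775 = 945. ✓

s = 390, t = -381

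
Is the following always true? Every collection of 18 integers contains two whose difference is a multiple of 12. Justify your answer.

Partition the integers by their residue mod 12; there are 12 classes.
Since 18 > 12, two of the 18 integers must share a residue class by the pigeonhole principle; call them a and b.
Their difference a − b is then a multiple of 12.

Yes.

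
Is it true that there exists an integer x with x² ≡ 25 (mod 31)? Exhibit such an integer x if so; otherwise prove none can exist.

x = 5

Take x = 5. Then 5² = 25, and since 0 ≤ 25 < 31 this is already reduced: 5² ≡ 25 (mod 31).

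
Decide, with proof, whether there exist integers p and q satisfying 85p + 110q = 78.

No such integers exist.

Any value of 85p + 110q is a multiple of gcd(85, 110) = 5.
But 78 = 5·15 + 3, so 5 ∤ 78.
Hence no integers p, q satisfy the equation.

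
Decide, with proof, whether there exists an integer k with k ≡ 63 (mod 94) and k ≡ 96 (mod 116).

gcd(94, 116) = 2. If k ≡ 63 (mod 94) and k ≡ 96 (mod 116), then k ≡ 63 (mod 2) and k ≡ 96 (mod 2).
But 63 mod 2 = 1 while 96 mod 2 = 0, a contradiction.
So no integer satisfies both congruences.

No, no such integer exists.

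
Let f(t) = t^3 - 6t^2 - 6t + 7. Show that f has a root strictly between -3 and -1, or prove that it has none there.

Such a root exists.

f(-3) = -56 and f(-1) = 6, which have opposite signs.
As a polynomial, f is continuous on every closed interval.
By the Intermediate Value Theorem f must vanish at some point of (-3, -1).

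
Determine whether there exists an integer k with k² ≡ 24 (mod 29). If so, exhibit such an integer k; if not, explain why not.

k = 13 works: 13² = 169, and 169 − 24 = 145 = 5·29.

k = 13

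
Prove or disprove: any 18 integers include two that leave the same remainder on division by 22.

Consider the 18 integers 49, 50, …, 66. They lie in distinct residue classes modulo 22, since 18 ≤ 22.
So no two of them leave the same remainder on division by 22; the claim fails for this set.

No; for instance {49, 50, 51, 52, 53, 54, 55, 56, 57, 58, 59, 60, 61, 62, 63, 64, 65, 66} is a counterexample.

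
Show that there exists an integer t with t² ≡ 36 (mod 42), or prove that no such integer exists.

Take t = 6. Then 6² = 36, and since 0 ≤ 36 < 42 this is already reduced: 6² ≡ 36 (mod 42).

t = 6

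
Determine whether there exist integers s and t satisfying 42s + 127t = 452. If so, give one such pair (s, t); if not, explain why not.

Since gcd(42, 127) = 1, every integer is an integer combination of 42 and 127.
Dividing repeatedly: 127 = 3·42 + 1, 42 = 42·1 + 0.
Working back up the chain: 1 = 127 − 3·42. So 42·(-3) + 127·1 = 1.
Multiplying through by 452: s = (-3)·452 = -1356, t = 1·452 = 452 is a solution.
Adding 11·127 to s and subtracting 11·42 from t gives the tidier solution (41, -10).
Check: 42·41 + 127·(-10) = 1722 − 1270 = 452. ✓

s = 41, t = -10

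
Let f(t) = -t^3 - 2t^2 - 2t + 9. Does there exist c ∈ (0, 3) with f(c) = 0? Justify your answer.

Such a root exists.

f(0) = 9 and f(3) = -42, which have opposite signs.
Since f is a polynomial it is continuous on [0, 3].
So by the Intermediate Value Theorem there is a c strictly between 0 and 3 with f(c) = 0.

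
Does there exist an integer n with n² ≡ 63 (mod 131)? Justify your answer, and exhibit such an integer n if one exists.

n = 71 works: 71² = 5041, and 5041 − 63 = 4978 = 38·131.

n = 71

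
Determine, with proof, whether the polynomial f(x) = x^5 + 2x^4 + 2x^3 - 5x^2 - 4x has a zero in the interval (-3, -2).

No such root exists.

f(-3) = -168 and f(-2) = -28, both negative, so a sign-change argument is unavailable; we show f keeps this sign on the whole interval.
Shift to the endpoint -2: with x = -2 − u (0 < u < 1), one computes f(-2 − u) = -u^5 - 8u^4 - 26u^3 - 49u^2 - 56u - 28.
The nonzero coefficients here are all negative, so for u > 0 every term is negative (or zero), and the constant term -28 is strictly negative.
So f is strictly negative on (-3, -2); no root exists in the interval.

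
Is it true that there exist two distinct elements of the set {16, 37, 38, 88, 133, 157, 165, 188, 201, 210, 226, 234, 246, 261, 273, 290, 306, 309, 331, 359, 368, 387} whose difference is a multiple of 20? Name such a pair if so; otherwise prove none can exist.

Both 37 and 157 leave remainder 17 on division by 20; their difference 120 = 6·20 is a multiple of 20.

Yes: 37 and 157.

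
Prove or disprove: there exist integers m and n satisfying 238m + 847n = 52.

gcd(238, 847) = 7, so every integer of the form 238m + 847n is a multiple of 7.
But 52 is not a multiple of 7 (it leaves remainder 3).
Hence no integers m, n satisfy the equation.

No, no such integers exist.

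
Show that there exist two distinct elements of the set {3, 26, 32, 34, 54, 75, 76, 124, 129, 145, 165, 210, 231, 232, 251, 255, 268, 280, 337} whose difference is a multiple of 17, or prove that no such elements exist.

Both 3 and 54 leave remainder 3 on division by 17; their difference 51 = 3·17 is a multiple of 17.

Yes: 3 and 54.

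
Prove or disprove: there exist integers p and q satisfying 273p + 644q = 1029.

Since gcd(273, 644) = 7 and 1029 = 7·147, Bézout's identity guarantees a solution.
Dividing through by 7 reduces the equation to 39p + 92q = 147.
Dividing repeatedly: 92 = 2·39 + 14, 39 = 2·14 + 11, 14 = 1·11 + 3, 11 = 3·3 + 2, 3 = 1·2 + 1, 2 = 2·1 + 0.
Unwinding: 1 = 3 − 1·2 = 3 − (11 − 3·3) = −11 + 4·3 = −11 + 4·(14 − 1·11) = 4·14 − 5·11 = 4·14 − 5·(39 − 2·14) = −5·39 + 14·14 = −5·39 + 14·(92 − 2·39) = 14·92 − 33·39, i.e. 39·(-33) + 92·14 = 1.
Scaling by 147 gives the particular solution (p, q) = (-4851, 2058).
Adding 53·92 to p and subtracting 53·39 from q gives the tidier solution (25, -9).
Check: 273·25 + 644·(-9) = 6825 − 5796 = 1029. ✓

p = 25, q = -9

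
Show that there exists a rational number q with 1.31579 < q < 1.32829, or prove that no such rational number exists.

Look for a denominator N such that an integer falls strictly between N·1.31579 and N·1.32829. N = 22 works: 22·1.31579 = 28.94738 < 29 < 29.22238 = 22·1.32829.
Dividing back, 1.31579 < 29/22 < 1.32829, and 29/22 is rational.

q = 29/22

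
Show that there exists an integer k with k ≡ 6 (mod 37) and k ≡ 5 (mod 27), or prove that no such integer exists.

k = 302

gcd(37, 27) = 1, so the Chinese Remainder Theorem guarantees exactly one residue class mod 999 satisfying both.
Any solution of the first congruence is k = 6 + 37t; substituting into the second, 37t ≡ 5 − 6 ≡ 26 (mod 27).
37 ≡ 10 (mod 27), so this reads 10t ≡ 26 (mod 27). Invert 10 mod 27 by the Euclidean algorithm: 27 = 2·10 + 7, 10 = 1·7 + 3, 7 = 2·3 + 1, 3 = 3·1 + 0; back-substituting, 1 = 7 − 2·3 = 7 − 2·(10 − 1·7) = −2·10 + 3·7 = −2·10 + 3·(27 − 2·10) = 3·27 − 8·10. Hence 10·(-8) ≡ 1, so 10⁻¹ ≡ -8 ≡ 19 (mod 27).
Therefore t ≡ 19·26 = 494 ≡ 8 (mod 27).
Taking t = 8 gives k = 6 + 37·8 = 302.
Check: 302 mod 37 = 6, 302 mod 27 = 5. ✓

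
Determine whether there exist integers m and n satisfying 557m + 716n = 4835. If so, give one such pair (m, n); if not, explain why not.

m = 555, n = -425

557 and 716 are coprime, so 557m + 716n ranges over all of ℤ.
Run the Euclidean algorithm on 716 and 557: 716 = 1·557 + 159, 557 = 3·159 + 80, 159 = 1·80 + 79, 80 = 1·79 + 1, 79 = 79·1 + 0.
Unwinding: 1 = 80 − 1·79 = 80 − (159 − 1·80) = −159 + 2·80 = −159 + 2·(557 − 3·159) = 2·557 − 7·159 = 2·557 − 7·(716 − 1·557) = −7·716 + 9·557, i.e. 557·9 + 716·(-7) = 1.
Times 4835: 557·43515 + 716·(-33845) = 4835, so (43515, -33845) solves it.
Subtracting 60·716 from m and adding 60·557 to n gives the tidier solution (555, -425).
Indeed 557·555 + 716·(-425) = 309135 − 304300 = 4835.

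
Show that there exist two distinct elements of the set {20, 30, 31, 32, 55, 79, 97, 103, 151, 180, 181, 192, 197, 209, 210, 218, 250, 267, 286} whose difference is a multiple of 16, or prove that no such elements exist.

20 and 180 are such a pair.

Both 20 and 180 leave remainder 4 on division by 16; their difference 160 = 10·16 is a multiple of 16.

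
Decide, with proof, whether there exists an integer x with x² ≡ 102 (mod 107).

x = 40 works: 40² = 1600, and 1600 − 102 = 1498 = 14·107.

x = 40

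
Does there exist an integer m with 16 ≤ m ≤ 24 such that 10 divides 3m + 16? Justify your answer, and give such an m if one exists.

m = 18 works, since 3·18 + 16 = 70 = 7·10.

m = 18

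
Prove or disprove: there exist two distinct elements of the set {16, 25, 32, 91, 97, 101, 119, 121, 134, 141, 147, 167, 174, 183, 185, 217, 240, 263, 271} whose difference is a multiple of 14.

Yes: 16 and 240.

Reduce each element mod 14: 16↦2, 25↦11, 32↦4, 91↦7, 97↦13, 101↦3, 119↦7, 121↦9, 134↦8, 141↦1, 147↦7, 167↦13, 174↦6, 183↦1, 185↦3, 217↦7, 240↦2, 263↦11, 271↦5. The residue 2 repeats (at 16 and 240), and 240 − 16 = 224 = 16·14.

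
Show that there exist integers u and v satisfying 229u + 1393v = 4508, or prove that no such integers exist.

u = 336, v = -52

Since gcd(229, 1393) = 1, every integer is an integer combination of 229 and 1393.
Dividing repeatedly: 1393 = 6·229 + 19, 229 = 12·19 + 1, 19 = 19·1 + 0.
Working back up the chain: 1 = 229 − 12·19 = 229 − 12·(1393 − 6·229) = −12·1393 + 73·229. So 229·73 + 1393·(-12) = 1.
Scaling by 4508 gives the particular solution (u, v) = (329084, -54096).
Subtracting 236·1393 from u and adding 236·229 to v gives the tidier solution (336, -52).
Check: 229·336 + 1393·(-52) = 76944 − 72436 = 4508. ✓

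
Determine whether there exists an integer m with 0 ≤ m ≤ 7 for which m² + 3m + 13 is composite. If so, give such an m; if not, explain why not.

No such integer m in that range exists.

The values for m = 0, 1, …, 7 are 13, 17, 23, 31, 41, 53, 67, 83, and each of these is prime.
So no value in the range makes the expression composite.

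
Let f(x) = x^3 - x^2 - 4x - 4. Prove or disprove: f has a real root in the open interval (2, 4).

Yes, f has a root in the interval.

f(2) = -8 and f(4) = 28, which have opposite signs.
Since f is a polynomial it is continuous on [2, 4].
By the Intermediate Value Theorem, f takes the value 0 somewhere in the open interval.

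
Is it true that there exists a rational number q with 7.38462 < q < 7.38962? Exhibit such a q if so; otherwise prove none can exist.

Look for a denominator N such that an integer falls strictly between N·7.38462 and N·7.38962. N = 18 works: 18·7.38462 = 132.92316 < 133 < 133.01316 = 18·7.38962.
So q = 133/18 works: it is a ratio of integers, and dividing 18·7.38462 < 133 < 18·7.38962 through by 18 gives 7.38462 < 133/18 < 7.38962.

q = 133/18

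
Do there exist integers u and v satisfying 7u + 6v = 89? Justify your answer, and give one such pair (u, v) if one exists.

7 and 6 are coprime, so 7u + 6v ranges over all of ℤ.
Run the Euclidean algorithm on 7 and 6: 7 = 1·6 + 1, 6 = 6·1 + 0.
Back-substituting, 1 = 7 − 1·6; that is, 7·1 + 6·(-1) = 1.
Scaling by 89 gives the particular solution (u, v) = (89, -89).
Shifting by a multiple of (6, −7) keeps it a solution: u = 89 − 14·6 = 5, v = -89 + 14·7 = 9.
Indeed 7·5 + 6·9 = 35 + 54 = 89.

u = 5, v = 9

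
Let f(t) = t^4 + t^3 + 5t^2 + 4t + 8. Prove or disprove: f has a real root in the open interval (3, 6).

No such root exists.

The endpoint values f(3) = 173 and f(6) = 1724 are both positive. Claim: f(t) > 0 for every t in (3, 6).
Substitute t = 3 + u, where 0 < u < 3 on the interval. Expanding, f(3 + u) = u^4 + 13u^3 + 68u^2 + 169u + 173.
All 5 nonzero coefficients of this polynomial in u are positive; hence for u > 0 the value is a sum of positive terms (the constant 173 among them).
So f is strictly positive on (3, 6); no root exists in the interval.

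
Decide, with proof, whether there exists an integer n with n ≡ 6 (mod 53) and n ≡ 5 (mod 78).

n = 1331

Since 53 and 78 share no common factor, CRT says the pair of congruences has a solution (unique mod 4134).
Write n = 6 + 53t and require 6 + 53t ≡ 5 (mod 78), i.e. 53t ≡ 77 (mod 78).
Since 53·53 = 2809 = 36·78 + 1, the inverse of 53 mod 78 is 53.
Multiplying by 53: t ≡ 53·77 = 4081 ≡ 25 (mod 78).
Taking t = 25 gives n = 6 + 53·25 = 1331.
Check: 1331 mod 53 = 6, 1331 mod 78 = 5. ✓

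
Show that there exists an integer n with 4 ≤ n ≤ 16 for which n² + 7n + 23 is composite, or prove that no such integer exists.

n = 8

At n = 8: 8² + 7·8 + 23 = 143 = 11·13, which is composite.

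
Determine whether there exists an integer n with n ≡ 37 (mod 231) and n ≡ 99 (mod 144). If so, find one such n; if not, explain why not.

gcd(231, 144) = 3. If n ≡ 37 (mod 231) and n ≡ 99 (mod 144), then n ≡ 37 (mod 3) and n ≡ 99 (mod 3).
However 37 ≡ 1 and 99 ≡ 0 (mod 3), and 1 ≠ 0.
Therefore no such n exists.

There is no such integer.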